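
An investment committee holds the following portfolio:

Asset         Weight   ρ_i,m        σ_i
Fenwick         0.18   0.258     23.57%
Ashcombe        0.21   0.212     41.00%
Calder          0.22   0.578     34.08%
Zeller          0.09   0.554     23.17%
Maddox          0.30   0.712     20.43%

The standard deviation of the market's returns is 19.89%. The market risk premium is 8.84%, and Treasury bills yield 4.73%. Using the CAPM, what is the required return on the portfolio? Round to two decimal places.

10.41%

β_Fenwick = 0.258 × 23.57% / 19.89% = 0.3057
β_Ashcombe = 0.212 × 41.00% / 19.89% = 0.4370
β_Calder = 0.578 × 34.08% / 19.89% = 0.9904
β_Zeller = 0.554 × 23.17% / 19.89% = 0.6454
β_Maddox = 0.712 × 20.43% / 19.89% = 0.7313
β_P = Σ w_i β_i = 0.18×0.3057 + 0.21×0.4370 + 0.22×0.9904 + 0.09×0.6454 + 0.30×0.7313 = 0.6422
E(R_P) = R_f + β_P × MRP = 4.73% + 0.6422 × 8.84% = 10.41%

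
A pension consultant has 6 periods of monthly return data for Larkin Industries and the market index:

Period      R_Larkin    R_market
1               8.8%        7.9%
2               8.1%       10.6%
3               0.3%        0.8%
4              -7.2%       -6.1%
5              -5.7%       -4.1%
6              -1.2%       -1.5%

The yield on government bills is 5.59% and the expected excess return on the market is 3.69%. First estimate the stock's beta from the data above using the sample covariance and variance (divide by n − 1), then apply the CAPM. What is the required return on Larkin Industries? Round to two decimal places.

9.26%

Mean R_i = (8.8 + 8.1 + 0.3 − 7.2 − 5.7 − 1.2) / 6 = 0.5167%
Mean R_m = (7.9 + 10.6 + 0.8 − 6.1 − 4.1 − 1.5) / 6 = 1.2667%
Σ(R_i − R̄_i)(R_m − R̄_m) = 220.7833  ⇒  Cov = 220.7833 / 5 = 44.1567
Σ(R_m − R̄_m)² = 222.0533  ⇒  Var(R_m) = 222.0533 / 5 = 44.4107
β = Cov / Var(R_m) = 44.1567 / 44.4107 = 0.9943
E(R) = R_f + β × MRP = 5.59% + 0.9943 × 3.69% = 9.26%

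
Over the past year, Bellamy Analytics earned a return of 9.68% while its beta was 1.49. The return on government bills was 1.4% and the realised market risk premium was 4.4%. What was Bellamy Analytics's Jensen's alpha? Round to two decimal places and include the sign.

CAPM benchmark = R_f + β(R_m − R_f) = 1.4% + 1.49 × 4.4% = 7.9560%
α = actual − benchmark = 9.68% − 7.9560% = +1.72%

+1.72%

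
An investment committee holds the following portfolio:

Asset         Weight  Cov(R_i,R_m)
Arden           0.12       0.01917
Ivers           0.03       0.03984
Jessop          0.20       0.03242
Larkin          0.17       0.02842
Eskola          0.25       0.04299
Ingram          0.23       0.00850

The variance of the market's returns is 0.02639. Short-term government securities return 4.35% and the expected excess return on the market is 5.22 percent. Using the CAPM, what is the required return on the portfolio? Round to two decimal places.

β_Arden = 0.01917 / 0.02639 = 0.7264
β_Ivers = 0.03984 / 0.02639 = 1.5097
β_Jessop = 0.03242 / 0.02639 = 1.2285
β_Larkin = 0.02842 / 0.02639 = 1.0769
β_Eskola = 0.04299 / 0.02639 = 1.6290
β_Ingram = 0.00850 / 0.02639 = 0.3221
β_P = Σ w_i β_i = 0.12×0.7264 + 0.03×1.5097 + 0.20×1.2285 + 0.17×1.0769 + 0.25×1.6290 + 0.23×0.3221 = 1.0426
E(R_P) = R_f + β_P × MRP = 4.35% + 1.0426 × 5.22% = 9.79%

9.79%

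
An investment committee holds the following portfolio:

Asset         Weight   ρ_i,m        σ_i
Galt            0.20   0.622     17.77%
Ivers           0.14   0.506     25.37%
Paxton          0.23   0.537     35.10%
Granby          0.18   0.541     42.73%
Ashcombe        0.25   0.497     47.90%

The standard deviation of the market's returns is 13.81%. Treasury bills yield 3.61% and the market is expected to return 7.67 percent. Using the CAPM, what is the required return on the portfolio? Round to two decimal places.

β_Galt = 0.622 × 17.77% / 13.81% = 0.8004
β_Ivers = 0.506 × 25.37% / 13.81% = 0.9296
β_Paxton = 0.537 × 35.10% / 13.81% = 1.3649
β_Granby = 0.541 × 42.73% / 13.81% = 1.6739
β_Ashcombe = 0.497 × 47.90% / 13.81% = 1.7238
β_P = Σ w_i β_i = 0.20×0.8004 + 0.14×0.9296 + 0.23×1.3649 + 0.18×1.6739 + 0.25×1.7238 = 1.3364
MRP = 7.67% − 3.61% = 4.06%
E(R_P) = R_f + β_P × MRP = 3.61% + 1.3364 × 4.06% = 9.04%

9.04%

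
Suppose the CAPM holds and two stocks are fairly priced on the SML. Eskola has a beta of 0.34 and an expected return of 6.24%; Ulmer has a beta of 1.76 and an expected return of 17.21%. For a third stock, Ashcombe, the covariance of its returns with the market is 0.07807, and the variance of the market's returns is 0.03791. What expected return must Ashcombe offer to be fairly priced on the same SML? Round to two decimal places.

MRP = (17.21% − 6.24%) / (1.76 − 0.34) = 7.7254%
R_f = 6.24% − 0.34 × 7.7254% = 3.6134%
β_Ashcombe = Cov / Var(R_m) = 0.07807 / 0.03791 = 2.0594
E(R_Ashcombe) = R_f + β × MRP = 3.6134% + 2.0594 × 7.7254% = 19.52%

19.52%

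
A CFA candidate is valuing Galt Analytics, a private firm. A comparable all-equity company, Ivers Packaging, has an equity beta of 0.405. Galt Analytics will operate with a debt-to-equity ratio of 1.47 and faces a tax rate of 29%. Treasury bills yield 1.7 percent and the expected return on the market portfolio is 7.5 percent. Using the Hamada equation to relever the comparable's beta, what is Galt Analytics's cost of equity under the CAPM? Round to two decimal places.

β_L = β_U × [1 + (1 − t)(D/E)] = 0.405 × [1 + (1 − 0.29) × 1.47]
    = 0.405 × [1 + 0.71 × 1.47] = 0.405 × 2.0437 = 0.8277
MRP = 7.5% − 1.7% = 5.80%
E(R) = R_f + β_L × MRP = 1.7% + 0.8277 × 5.8% = 6.50%

6.50%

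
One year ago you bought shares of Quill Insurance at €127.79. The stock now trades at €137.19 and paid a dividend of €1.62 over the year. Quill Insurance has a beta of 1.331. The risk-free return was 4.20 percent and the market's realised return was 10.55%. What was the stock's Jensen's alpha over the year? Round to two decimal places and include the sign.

-4.03%

Realised HPR = (P1 + D1 − P0) / P0 = (137.19 + 1.62 − 127.79) / 127.79 = 11.02 / 127.79 = 8.6235%
MRP = 10.55% − 4.20% = 6.35%
CAPM required = R_f + β·MRP = 4.20% + 1.331 × 6.35% = 12.65185%
α = realised − required = 8.6235% − 12.65185% = -4.03%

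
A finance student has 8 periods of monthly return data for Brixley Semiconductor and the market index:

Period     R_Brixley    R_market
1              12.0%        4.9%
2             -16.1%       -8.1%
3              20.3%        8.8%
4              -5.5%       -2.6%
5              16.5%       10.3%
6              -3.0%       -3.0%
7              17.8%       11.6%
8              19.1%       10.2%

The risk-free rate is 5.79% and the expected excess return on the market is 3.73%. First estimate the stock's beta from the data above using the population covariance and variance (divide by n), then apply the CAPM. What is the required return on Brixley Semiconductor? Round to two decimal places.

12.50%

Mean R_i = (12.0 − 16.1 + 20.3 − 5.5 + 16.5 − 3.0 + 17.8 + 19.1) / 8 = 7.6375%
Mean R_m = (4.9 − 8.1 + 8.8 − 2.6 + 10.3 − 3.0 + 11.6 + 10.2) / 8 = 4.0125%
Σ(R_i − R̄_i)(R_m − R̄_m) = 717.2363  ⇒  Cov = 717.2363 / 8 = 89.6545
Σ(R_m − R̄_m)² = 398.7088  ⇒  Var(R_m) = 398.7088 / 8 = 49.8386
β = Cov / Var(R_m) = 89.6545 / 49.8386 = 1.7989
E(R) = R_f + β × MRP = 5.79% + 1.7989 × 3.73% = 12.50%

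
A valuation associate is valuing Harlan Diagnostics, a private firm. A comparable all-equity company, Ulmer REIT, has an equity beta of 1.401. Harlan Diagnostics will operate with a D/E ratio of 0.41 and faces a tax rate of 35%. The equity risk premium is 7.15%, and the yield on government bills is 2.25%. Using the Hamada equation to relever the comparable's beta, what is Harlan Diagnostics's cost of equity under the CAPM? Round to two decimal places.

β_L = β_U × [1 + (1 − t)(D/E)] = 1.401 × [1 + (1 − 0.35) × 0.41]
    = 1.401 × [1 + 0.65 × 0.41] = 1.401 × 1.2665 = 1.7744
E(R) = R_f + β_L × MRP = 2.25% + 1.7744 × 7.15% = 14.94%

14.94%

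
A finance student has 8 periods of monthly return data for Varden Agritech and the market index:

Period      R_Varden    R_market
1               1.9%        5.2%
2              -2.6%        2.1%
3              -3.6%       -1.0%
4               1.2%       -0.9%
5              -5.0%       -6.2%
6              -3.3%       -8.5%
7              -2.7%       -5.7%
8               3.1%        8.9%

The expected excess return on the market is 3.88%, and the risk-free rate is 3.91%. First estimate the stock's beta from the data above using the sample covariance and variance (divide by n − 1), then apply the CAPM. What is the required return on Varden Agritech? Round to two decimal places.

5.46%

Mean R_i = (1.9 − 2.6 − 3.6 + 1.2 − 5.0 − 3.3 − 2.7 + 3.1) / 8 = -1.3750%
Mean R_m = (5.2 + 2.1 − 1.0 − 0.9 − 6.2 − 8.5 − 5.7 + 8.9) / 8 = -0.7625%
Σ(R_i − R̄_i)(R_m − R̄_m) = 100.5825  ⇒  Cov = 100.5825 / 7 = 14.3689
Σ(R_m − R̄_m)² = 250.9988  ⇒  Var(R_m) = 250.9988 / 7 = 35.8570
β = Cov / Var(R_m) = 14.3689 / 35.8570 = 0.4007
E(R) = R_f + β × MRP = 3.91% + 0.4007 × 3.88% = 5.46%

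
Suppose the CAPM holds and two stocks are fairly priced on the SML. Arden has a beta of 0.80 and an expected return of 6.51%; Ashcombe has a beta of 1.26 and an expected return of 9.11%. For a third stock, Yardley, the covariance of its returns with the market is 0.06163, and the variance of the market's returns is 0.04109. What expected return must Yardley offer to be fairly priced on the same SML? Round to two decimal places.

10.47%

MRP = (9.11% − 6.51%) / (1.26 − 0.80) = 5.6522%
R_f = 6.51% − 0.80 × 5.6522% = 1.9882%
β_Yardley = Cov / Var(R_m) = 0.06163 / 0.04109 = 1.4999
E(R_Yardley) = R_f + β × MRP = 1.9882% + 1.4999 × 5.6522% = 10.47%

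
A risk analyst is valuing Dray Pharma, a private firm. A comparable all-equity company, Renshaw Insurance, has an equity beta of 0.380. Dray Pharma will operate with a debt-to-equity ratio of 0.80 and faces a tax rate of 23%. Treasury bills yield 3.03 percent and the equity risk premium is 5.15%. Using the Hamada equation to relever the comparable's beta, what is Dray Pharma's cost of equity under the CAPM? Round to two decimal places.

6.19%

β_L = β_U × [1 + (1 − t)(D/E)] = 0.380 × [1 + (1 − 0.23) × 0.80]
    = 0.380 × [1 + 0.77 × 0.80] = 0.380 × 1.6160 = 0.6141
E(R) = R_f + β_L × MRP = 3.03% + 0.6141 × 5.15% = 6.19%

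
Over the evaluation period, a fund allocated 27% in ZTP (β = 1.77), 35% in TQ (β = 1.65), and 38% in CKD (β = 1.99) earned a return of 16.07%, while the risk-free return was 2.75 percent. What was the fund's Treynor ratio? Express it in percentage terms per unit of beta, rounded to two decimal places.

β_P = 0.27×1.77 + 0.35×1.65 + 0.38×1.99 = 1.8116
Treynor = (R_P − R_f) / β_P = (16.07% − 2.75%) / 1.8116 = 13.32% / 1.8116 = 7.35%

7.35%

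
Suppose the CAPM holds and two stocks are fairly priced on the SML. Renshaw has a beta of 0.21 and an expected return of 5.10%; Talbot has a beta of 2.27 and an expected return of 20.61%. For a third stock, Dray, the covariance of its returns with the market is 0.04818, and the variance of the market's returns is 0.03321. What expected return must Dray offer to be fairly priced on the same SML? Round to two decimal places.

MRP = (20.61% − 5.10%) / (2.27 − 0.21) = 7.5291%
R_f = 5.10% − 0.21 × 7.5291% = 3.5189%
β_Dray = Cov / Var(R_m) = 0.04818 / 0.03321 = 1.4508
E(R_Dray) = R_f + β × MRP = 3.5189% + 1.4508 × 7.5291% = 14.44%

14.44%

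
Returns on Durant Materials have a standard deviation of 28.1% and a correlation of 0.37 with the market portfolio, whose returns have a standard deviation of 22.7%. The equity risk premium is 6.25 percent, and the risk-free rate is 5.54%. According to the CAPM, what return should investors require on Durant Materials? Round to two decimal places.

8.40%

β = ρ × σ_i / σ_m = 0.37 × 28.1% / 22.7% = 0.4580
E(R) = 5.54% + 0.4580 × 6.25% = 8.40%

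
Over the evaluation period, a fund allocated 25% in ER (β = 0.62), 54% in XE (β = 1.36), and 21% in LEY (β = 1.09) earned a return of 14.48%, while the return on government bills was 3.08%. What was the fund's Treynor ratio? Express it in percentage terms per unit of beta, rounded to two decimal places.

β_P = 0.25×0.62 + 0.54×1.36 + 0.21×1.09 = 1.1183
Treynor = (R_P − R_f) / β_P = (14.48% − 3.08%) / 1.1183 = 11.40% / 1.1183 = 10.19%

10.19%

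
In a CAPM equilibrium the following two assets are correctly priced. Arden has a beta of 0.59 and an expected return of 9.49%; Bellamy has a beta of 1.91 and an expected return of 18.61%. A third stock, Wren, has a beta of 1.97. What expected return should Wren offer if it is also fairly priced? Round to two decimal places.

19.02%

MRP (SML slope) = (18.61% − 9.49%) / (1.91 − 0.59) = 9.12% / 1.32 = 6.9091%
R_f (intercept) = 9.49% − 0.59 × 6.9091% = 5.4136%
E(R_Wren) = R_f + β × MRP = 5.4136% + 1.97 × 6.9091% = 19.02%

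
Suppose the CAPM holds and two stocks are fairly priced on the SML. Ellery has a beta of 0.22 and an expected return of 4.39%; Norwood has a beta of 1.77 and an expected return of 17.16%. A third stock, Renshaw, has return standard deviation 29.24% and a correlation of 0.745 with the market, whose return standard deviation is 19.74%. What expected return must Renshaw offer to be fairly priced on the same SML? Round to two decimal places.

11.67%

MRP = (17.16% − 4.39%) / (1.77 − 0.22) = 8.2387%
R_f = 4.39% − 0.22 × 8.2387% = 2.5775%
β_Renshaw = ρ·σ_i/σ_m = 0.745 × 29.24 / 19.74 = 1.1035
E(R_Renshaw) = R_f + β × MRP = 2.5775% + 1.1035 × 8.2387% = 11.67%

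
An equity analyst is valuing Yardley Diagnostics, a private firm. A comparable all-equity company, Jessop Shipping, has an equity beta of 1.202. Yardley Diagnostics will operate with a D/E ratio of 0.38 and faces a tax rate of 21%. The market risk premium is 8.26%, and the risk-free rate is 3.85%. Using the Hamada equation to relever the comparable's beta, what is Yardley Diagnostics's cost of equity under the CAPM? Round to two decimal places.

16.76%

β_L = β_U × [1 + (1 − t)(D/E)] = 1.202 × [1 + (1 − 0.21) × 0.38]
    = 1.202 × [1 + 0.79 × 0.38] = 1.202 × 1.3002 = 1.5628
E(R) = R_f + β_L × MRP = 3.85% + 1.5628 × 8.26% = 16.76%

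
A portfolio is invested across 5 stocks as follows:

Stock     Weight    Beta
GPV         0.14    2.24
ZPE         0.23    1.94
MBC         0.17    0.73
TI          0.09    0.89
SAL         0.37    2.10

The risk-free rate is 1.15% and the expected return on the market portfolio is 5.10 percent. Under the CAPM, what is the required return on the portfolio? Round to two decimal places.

8.03%

β_P = Σ w_i β_i = 0.14×2.24 + 0.23×1.94 + 0.17×0.73 + 0.09×0.89 + 0.37×2.10 = 1.7410
MRP = 5.10% − 1.15% = 3.95%
E(R_P) = R_f + β_P × MRP = 1.15% + 1.7410 × 3.95% = 8.03%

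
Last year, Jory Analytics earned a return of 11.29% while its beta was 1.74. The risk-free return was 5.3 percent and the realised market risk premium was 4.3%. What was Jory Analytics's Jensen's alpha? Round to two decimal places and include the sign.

CAPM benchmark = R_f + β(R_m − R_f) = 5.3% + 1.74 × 4.3% = 12.7820%
α = actual − benchmark = 11.29% − 12.7820% = -1.49%

-1.49%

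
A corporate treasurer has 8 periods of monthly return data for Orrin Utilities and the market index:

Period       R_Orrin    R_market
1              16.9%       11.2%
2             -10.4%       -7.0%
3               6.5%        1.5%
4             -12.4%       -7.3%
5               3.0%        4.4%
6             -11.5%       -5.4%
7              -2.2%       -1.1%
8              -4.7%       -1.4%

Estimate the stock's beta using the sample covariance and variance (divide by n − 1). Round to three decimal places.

Mean R_i = (16.9 − 10.4 + 6.5 − 12.4 + 3.0 − 11.5 − 2.2 − 4.7) / 8 = -1.8500%
Mean R_m = (11.2 − 7.0 + 1.5 − 7.3 + 4.4 − 5.4 − 1.1 − 1.4) / 8 = -0.6375%
Σ(R_i − R̄_i)(R_m − R̄_m) = 437.2150  ⇒  Cov = 437.2150 / 7 = 62.4593
Σ(R_m − R̄_m)² = 278.4188  ⇒  Var(R_m) = 278.4188 / 7 = 39.7741
β = Cov / Var(R_m) = 62.4593 / 39.7741 = 1.5704

1.570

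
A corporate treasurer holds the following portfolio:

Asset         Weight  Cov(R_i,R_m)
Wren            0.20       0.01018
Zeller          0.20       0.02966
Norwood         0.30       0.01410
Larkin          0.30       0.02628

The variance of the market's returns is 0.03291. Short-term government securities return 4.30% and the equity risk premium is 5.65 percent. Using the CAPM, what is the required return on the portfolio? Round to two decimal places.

β_Wren = 0.01018 / 0.03291 = 0.3093
β_Zeller = 0.02966 / 0.03291 = 0.9012
β_Norwood = 0.01410 / 0.03291 = 0.4284
β_Larkin = 0.02628 / 0.03291 = 0.7985
β_P = Σ w_i β_i = 0.20×0.3093 + 0.20×0.9012 + 0.30×0.4284 + 0.30×0.7985 = 0.6102
E(R_P) = R_f + β_P × MRP = 4.30% + 0.6102 × 5.65% = 7.75%

7.75%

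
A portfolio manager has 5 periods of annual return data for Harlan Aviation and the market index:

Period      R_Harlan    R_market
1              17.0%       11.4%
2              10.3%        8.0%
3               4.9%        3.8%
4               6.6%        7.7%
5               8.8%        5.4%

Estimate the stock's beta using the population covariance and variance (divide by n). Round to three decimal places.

Mean R_i = (17.0 + 10.3 + 4.9 + 6.6 + 8.8) / 5 = 9.5200%
Mean R_m = (11.4 + 8.0 + 3.8 + 7.7 + 5.4) / 5 = 7.2600%
Σ(R_i − R̄_i)(R_m − R̄_m) = 47.5840  ⇒  Cov = 47.5840 / 5 = 9.5168
Σ(R_m − R̄_m)² = 33.3120  ⇒  Var(R_m) = 33.3120 / 5 = 6.6624
β = Cov / Var(R_m) = 9.5168 / 6.6624 = 1.4284

1.428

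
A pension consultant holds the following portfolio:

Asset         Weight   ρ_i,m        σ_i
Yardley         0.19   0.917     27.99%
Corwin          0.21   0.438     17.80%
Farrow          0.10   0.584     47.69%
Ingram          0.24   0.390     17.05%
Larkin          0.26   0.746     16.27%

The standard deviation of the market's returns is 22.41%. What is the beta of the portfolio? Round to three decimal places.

β_Yardley = 0.917 × 27.99% / 22.41% = 1.1453
β_Corwin = 0.438 × 17.80% / 22.41% = 0.3479
β_Farrow = 0.584 × 47.69% / 22.41% = 1.2428
β_Ingram = 0.390 × 17.05% / 22.41% = 0.2967
β_Larkin = 0.746 × 16.27% / 22.41% = 0.5416
β_P = Σ w_i β_i = 0.19×1.1453 + 0.21×0.3479 + 0.10×1.2428 + 0.24×0.2967 + 0.26×0.5416 = 0.6270

0.627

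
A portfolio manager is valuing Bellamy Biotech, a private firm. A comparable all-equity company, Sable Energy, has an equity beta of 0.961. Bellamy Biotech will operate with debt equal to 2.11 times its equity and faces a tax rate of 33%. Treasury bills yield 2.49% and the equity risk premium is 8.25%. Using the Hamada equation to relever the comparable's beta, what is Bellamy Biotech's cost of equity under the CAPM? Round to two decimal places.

β_L = β_U × [1 + (1 − t)(D/E)] = 0.961 × [1 + (1 − 0.33) × 2.11]
    = 0.961 × [1 + 0.67 × 2.11] = 0.961 × 2.4137 = 2.3196
E(R) = R_f + β_L × MRP = 2.49% + 2.3196 × 8.25% = 21.63%

21.63%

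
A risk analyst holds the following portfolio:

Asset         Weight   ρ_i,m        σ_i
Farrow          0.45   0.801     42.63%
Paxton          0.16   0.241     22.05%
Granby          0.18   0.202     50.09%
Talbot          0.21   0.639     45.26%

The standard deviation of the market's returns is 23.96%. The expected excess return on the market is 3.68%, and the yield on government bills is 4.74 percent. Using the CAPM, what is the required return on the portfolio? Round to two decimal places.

8.44%

β_Farrow = 0.801 × 42.63% / 23.96% = 1.4252
β_Paxton = 0.241 × 22.05% / 23.96% = 0.2218
β_Granby = 0.202 × 50.09% / 23.96% = 0.4223
β_Talbot = 0.639 × 45.26% / 23.96% = 1.2071
β_P = Σ w_i β_i = 0.45×1.4252 + 0.16×0.2218 + 0.18×0.4223 + 0.21×1.2071 = 1.0063
E(R_P) = R_f + β_P × MRP = 4.74% + 1.0063 × 3.68% = 8.44%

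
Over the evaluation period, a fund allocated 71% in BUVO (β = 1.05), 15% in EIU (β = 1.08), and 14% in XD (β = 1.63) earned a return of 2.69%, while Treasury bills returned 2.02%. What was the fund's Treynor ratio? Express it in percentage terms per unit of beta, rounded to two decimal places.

β_P = 0.71×1.05 + 0.15×1.08 + 0.14×1.63 = 1.1357
Treynor = (R_P − R_f) / β_P = (2.69% − 2.02%) / 1.1357 = 0.67% / 1.1357 = 0.59%

0.59%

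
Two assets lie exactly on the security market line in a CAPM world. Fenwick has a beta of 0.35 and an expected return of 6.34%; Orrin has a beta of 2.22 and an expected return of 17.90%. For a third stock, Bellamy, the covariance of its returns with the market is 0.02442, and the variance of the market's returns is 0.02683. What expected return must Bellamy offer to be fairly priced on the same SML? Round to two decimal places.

MRP = (17.90% − 6.34%) / (2.22 − 0.35) = 6.1818%
R_f = 6.34% − 0.35 × 6.1818% = 4.1764%
β_Bellamy = Cov / Var(R_m) = 0.02442 / 0.02683 = 0.9102
E(R_Bellamy) = R_f + β × MRP = 4.1764% + 0.9102 × 6.1818% = 9.80%

9.80%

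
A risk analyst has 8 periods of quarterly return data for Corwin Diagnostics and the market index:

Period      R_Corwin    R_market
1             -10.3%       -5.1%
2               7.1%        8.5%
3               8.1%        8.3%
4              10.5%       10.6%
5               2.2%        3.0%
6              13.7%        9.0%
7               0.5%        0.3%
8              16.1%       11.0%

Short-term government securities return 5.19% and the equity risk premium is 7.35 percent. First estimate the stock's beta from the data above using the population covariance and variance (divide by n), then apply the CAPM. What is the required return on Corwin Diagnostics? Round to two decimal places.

Mean R_i = (-10.3 + 7.1 + 8.1 + 10.5 + 2.2 + 13.7 + 0.5 + 16.1) / 8 = 5.9875%
Mean R_m = (-5.1 + 8.5 + 8.3 + 10.6 + 3.0 + 9.0 + 0.3 + 11.0) / 8 = 5.7000%
Σ(R_i − R̄_i)(R_m − R̄_m) = 325.5300  ⇒  Cov = 325.5300 / 8 = 40.6913
Σ(R_m − R̄_m)² = 230.6800  ⇒  Var(R_m) = 230.6800 / 8 = 28.8350
β = Cov / Var(R_m) = 40.6913 / 28.8350 = 1.4112
E(R) = R_f + β × MRP = 5.19% + 1.4112 × 7.35% = 15.56%

15.56%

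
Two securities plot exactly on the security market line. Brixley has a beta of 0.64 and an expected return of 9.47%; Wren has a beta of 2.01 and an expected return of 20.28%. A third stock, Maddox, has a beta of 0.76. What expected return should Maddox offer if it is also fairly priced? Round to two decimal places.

10.42%

MRP (SML slope) = (20.28% − 9.47%) / (2.01 − 0.64) = 10.81% / 1.37 = 7.8905%
R_f (intercept) = 9.47% − 0.64 × 7.8905% = 4.4201%
E(R_Maddox) = R_f + β × MRP = 4.4201% + 0.76 × 7.8905% = 10.42%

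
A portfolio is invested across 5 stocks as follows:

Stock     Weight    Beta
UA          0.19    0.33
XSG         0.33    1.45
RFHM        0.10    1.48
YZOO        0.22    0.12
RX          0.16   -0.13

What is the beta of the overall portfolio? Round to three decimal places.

β_P = Σ w_i β_i = 0.19×0.33 + 0.33×1.45 + 0.10×1.48 + 0.22×0.12 + 0.16×-0.13 = 0.6948

0.695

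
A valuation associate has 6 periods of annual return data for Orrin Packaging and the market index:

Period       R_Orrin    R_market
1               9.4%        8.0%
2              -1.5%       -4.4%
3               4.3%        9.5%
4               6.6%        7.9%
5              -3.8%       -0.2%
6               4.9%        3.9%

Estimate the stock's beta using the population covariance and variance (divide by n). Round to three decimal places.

0.754

Mean R_i = (9.4 − 1.5 + 4.3 + 6.6 − 3.8 + 4.9) / 6 = 3.3167%
Mean R_m = (8.0 − 4.4 + 9.5 + 7.9 − 0.2 + 3.9) / 6 = 4.1167%
Σ(R_i − R̄_i)(R_m − R̄_m) = 112.7383  ⇒  Cov = 112.7383 / 6 = 18.7897
Σ(R_m − R̄_m)² = 149.5883  ⇒  Var(R_m) = 149.5883 / 6 = 24.9314
β = Cov / Var(R_m) = 18.7897 / 24.9314 = 0.7537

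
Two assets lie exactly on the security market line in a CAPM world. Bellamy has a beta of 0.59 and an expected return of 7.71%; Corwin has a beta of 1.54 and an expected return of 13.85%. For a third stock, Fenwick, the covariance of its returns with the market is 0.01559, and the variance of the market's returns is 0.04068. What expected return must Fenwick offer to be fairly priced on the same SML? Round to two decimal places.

6.37%

MRP = (13.85% − 7.71%) / (1.54 − 0.59) = 6.4632%
R_f = 7.71% − 0.59 × 6.4632% = 3.8967%
β_Fenwick = Cov / Var(R_m) = 0.01559 / 0.04068 = 0.3832
E(R_Fenwick) = R_f + β × MRP = 3.8967% + 0.3832 × 6.4632% = 6.37%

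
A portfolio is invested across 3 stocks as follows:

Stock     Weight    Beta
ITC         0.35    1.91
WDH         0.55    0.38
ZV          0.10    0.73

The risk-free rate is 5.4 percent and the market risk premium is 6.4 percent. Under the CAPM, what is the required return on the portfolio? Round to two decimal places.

β_P = Σ w_i β_i = 0.35×1.91 + 0.55×0.38 + 0.10×0.73 = 0.9505
E(R_P) = R_f + β_P × MRP = 5.4% + 0.9505 × 6.4% = 11.48%

11.48%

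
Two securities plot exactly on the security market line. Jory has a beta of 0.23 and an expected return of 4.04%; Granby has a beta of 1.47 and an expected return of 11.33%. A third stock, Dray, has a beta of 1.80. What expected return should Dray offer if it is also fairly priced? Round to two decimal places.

MRP (SML slope) = (11.33% − 4.04%) / (1.47 − 0.23) = 7.29% / 1.24 = 5.8790%
R_f (intercept) = 4.04% − 0.23 × 5.8790% = 2.6878%
E(R_Dray) = R_f + β × MRP = 2.6878% + 1.80 × 5.8790% = 13.27%

13.27%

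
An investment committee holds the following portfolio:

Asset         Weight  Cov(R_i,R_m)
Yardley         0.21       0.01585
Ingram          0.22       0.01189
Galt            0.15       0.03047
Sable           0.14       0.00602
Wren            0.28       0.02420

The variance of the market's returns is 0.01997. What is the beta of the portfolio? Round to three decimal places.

β_Yardley = 0.01585 / 0.01997 = 0.7937
β_Ingram = 0.01189 / 0.01997 = 0.5954
β_Galt = 0.03047 / 0.01997 = 1.5258
β_Sable = 0.00602 / 0.01997 = 0.3015
β_Wren = 0.02420 / 0.01997 = 1.2118
β_P = Σ w_i β_i = 0.21×0.7937 + 0.22×0.5954 + 0.15×1.5258 + 0.14×0.3015 + 0.28×1.2118 = 0.9080

0.908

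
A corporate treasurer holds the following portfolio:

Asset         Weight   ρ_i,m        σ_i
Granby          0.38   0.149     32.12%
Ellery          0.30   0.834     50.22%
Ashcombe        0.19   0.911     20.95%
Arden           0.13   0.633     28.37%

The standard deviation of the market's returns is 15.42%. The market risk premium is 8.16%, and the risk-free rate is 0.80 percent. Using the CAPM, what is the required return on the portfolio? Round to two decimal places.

β_Granby = 0.149 × 32.12% / 15.42% = 0.3104
β_Ellery = 0.834 × 50.22% / 15.42% = 2.7162
β_Ashcombe = 0.911 × 20.95% / 15.42% = 1.2377
β_Arden = 0.633 × 28.37% / 15.42% = 1.1646
β_P = Σ w_i β_i = 0.38×0.3104 + 0.30×2.7162 + 0.19×1.2377 + 0.13×1.1646 = 1.3194
E(R_P) = R_f + β_P × MRP = 0.80% + 1.3194 × 8.16% = 11.57%

11.57%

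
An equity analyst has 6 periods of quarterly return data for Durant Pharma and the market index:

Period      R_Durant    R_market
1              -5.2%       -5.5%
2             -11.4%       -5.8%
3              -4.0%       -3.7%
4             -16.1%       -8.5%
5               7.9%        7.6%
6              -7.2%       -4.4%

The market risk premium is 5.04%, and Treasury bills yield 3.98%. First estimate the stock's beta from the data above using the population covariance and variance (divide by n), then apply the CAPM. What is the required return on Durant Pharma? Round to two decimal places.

10.87%

Mean R_i = (-5.2 − 11.4 − 4.0 − 16.1 + 7.9 − 7.2) / 6 = -6.0000%
Mean R_m = (-5.5 − 5.8 − 3.7 − 8.5 + 7.6 − 4.4) / 6 = -3.3833%
Σ(R_i − R̄_i)(R_m − R̄_m) = 216.2900  ⇒  Cov = 216.2900 / 6 = 36.0483
Σ(R_m − R̄_m)² = 158.2683  ⇒  Var(R_m) = 158.2683 / 6 = 26.3781
β = Cov / Var(R_m) = 36.0483 / 26.3781 = 1.3666
E(R) = R_f + β × MRP = 3.98% + 1.3666 × 5.04% = 10.87%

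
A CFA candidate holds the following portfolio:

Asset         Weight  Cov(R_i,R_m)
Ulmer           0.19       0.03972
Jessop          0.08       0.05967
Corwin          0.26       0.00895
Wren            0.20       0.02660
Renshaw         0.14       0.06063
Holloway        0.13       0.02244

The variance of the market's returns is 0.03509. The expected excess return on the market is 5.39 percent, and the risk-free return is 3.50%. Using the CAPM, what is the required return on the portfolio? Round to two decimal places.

8.32%

β_Ulmer = 0.03972 / 0.03509 = 1.1319
β_Jessop = 0.05967 / 0.03509 = 1.7005
β_Corwin = 0.00895 / 0.03509 = 0.2551
β_Wren = 0.02660 / 0.03509 = 0.7581
β_Renshaw = 0.06063 / 0.03509 = 1.7278
β_Holloway = 0.02244 / 0.03509 = 0.6395
β_P = Σ w_i β_i = 0.19×1.1319 + 0.08×1.7005 + 0.26×0.2551 + 0.20×0.7581 + 0.14×1.7278 + 0.13×0.6395 = 0.8941
E(R_P) = R_f + β_P × MRP = 3.50% + 0.8941 × 5.39% = 8.32%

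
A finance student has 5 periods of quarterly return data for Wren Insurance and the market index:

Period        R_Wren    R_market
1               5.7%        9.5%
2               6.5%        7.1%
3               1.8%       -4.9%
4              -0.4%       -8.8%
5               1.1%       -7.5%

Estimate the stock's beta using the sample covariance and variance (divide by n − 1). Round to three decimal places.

0.341

Mean R_i = (5.7 + 6.5 + 1.8 − 0.4 + 1.1) / 5 = 2.9400%
Mean R_m = (9.5 + 7.1 − 4.9 − 8.8 − 7.5) / 5 = -0.9200%
Σ(R_i − R̄_i)(R_m − R̄_m) = 100.2740  ⇒  Cov = 100.2740 / 4 = 25.0685
Σ(R_m − R̄_m)² = 294.1280  ⇒  Var(R_m) = 294.1280 / 4 = 73.5320
β = Cov / Var(R_m) = 25.0685 / 73.5320 = 0.3409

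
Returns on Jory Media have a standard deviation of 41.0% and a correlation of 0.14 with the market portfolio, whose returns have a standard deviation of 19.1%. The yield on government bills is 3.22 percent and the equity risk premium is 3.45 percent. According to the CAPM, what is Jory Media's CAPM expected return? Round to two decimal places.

4.26%

β = ρ × σ_i / σ_m = 0.14 × 41.0% / 19.1% = 0.3005
E(R) = 3.22% + 0.3005 × 3.45% = 4.26%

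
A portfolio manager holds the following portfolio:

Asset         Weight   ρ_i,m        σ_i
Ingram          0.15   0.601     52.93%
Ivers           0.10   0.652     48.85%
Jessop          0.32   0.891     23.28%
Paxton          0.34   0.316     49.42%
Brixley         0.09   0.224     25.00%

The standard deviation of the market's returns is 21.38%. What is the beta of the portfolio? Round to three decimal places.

β_Ingram = 0.601 × 52.93% / 21.38% = 1.4879
β_Ivers = 0.652 × 48.85% / 21.38% = 1.4897
β_Jessop = 0.891 × 23.28% / 21.38% = 0.9702
β_Paxton = 0.316 × 49.42% / 21.38% = 0.7304
β_Brixley = 0.224 × 25.00% / 21.38% = 0.2619
β_P = Σ w_i β_i = 0.15×1.4879 + 0.10×1.4897 + 0.32×0.9702 + 0.34×0.7304 + 0.09×0.2619 = 0.9545

0.955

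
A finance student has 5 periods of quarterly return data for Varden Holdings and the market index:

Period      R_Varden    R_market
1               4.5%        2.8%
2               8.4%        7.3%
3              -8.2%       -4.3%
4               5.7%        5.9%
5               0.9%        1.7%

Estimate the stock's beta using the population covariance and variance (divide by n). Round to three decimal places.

1.401

Mean R_i = (4.5 + 8.4 − 8.2 + 5.7 + 0.9) / 5 = 2.2600%
Mean R_m = (2.8 + 7.3 − 4.3 + 5.9 + 1.7) / 5 = 2.6800%
Σ(R_i − R̄_i)(R_m − R̄_m) = 114.0560  ⇒  Cov = 114.0560 / 5 = 22.8112
Σ(R_m − R̄_m)² = 81.4080  ⇒  Var(R_m) = 81.4080 / 5 = 16.2816
β = Cov / Var(R_m) = 22.8112 / 16.2816 = 1.4010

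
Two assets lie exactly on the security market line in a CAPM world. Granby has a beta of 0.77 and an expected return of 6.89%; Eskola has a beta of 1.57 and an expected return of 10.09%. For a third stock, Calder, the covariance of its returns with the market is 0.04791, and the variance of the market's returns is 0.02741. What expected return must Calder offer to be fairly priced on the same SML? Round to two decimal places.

MRP = (10.09% − 6.89%) / (1.57 − 0.77) = 4.0000%
R_f = 6.89% − 0.77 × 4.0000% = 3.8100%
β_Calder = Cov / Var(R_m) = 0.04791 / 0.02741 = 1.7479
E(R_Calder) = R_f + β × MRP = 3.8100% + 1.7479 × 4.0000% = 10.80%

10.80%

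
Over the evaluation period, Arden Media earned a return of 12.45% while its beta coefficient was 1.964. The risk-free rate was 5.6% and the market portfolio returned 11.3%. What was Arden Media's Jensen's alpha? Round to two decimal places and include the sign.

Market excess return = 11.3% − 5.6% = 5.70%
CAPM benchmark = R_f + β(R_m − R_f) = 5.6% + 1.964 × 5.7% = 16.7948%
α = actual − benchmark = 12.45% − 16.7948% = -4.34%

-4.34%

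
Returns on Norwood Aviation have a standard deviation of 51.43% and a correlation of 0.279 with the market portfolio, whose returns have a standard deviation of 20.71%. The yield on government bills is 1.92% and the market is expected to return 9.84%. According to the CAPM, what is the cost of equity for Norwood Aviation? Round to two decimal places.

β = ρ × σ_i / σ_m = 0.279 × 51.43% / 20.71% = 0.6929
MRP = 9.84% − 1.92% = 7.92%
E(R) = 1.92% + 0.6929 × 7.92% = 7.41%

7.41%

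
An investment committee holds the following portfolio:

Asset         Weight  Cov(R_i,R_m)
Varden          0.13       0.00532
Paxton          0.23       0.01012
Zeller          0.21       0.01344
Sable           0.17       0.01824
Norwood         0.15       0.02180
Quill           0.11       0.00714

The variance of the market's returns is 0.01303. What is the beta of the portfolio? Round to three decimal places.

0.998

β_Varden = 0.00532 / 0.01303 = 0.4083
β_Paxton = 0.01012 / 0.01303 = 0.7767
β_Zeller = 0.01344 / 0.01303 = 1.0315
β_Sable = 0.01824 / 0.01303 = 1.3998
β_Norwood = 0.02180 / 0.01303 = 1.6731
β_Quill = 0.00714 / 0.01303 = 0.5480
β_P = Σ w_i β_i = 0.13×0.4083 + 0.23×0.7767 + 0.21×1.0315 + 0.17×1.3998 + 0.15×1.6731 + 0.11×0.5480 = 0.9975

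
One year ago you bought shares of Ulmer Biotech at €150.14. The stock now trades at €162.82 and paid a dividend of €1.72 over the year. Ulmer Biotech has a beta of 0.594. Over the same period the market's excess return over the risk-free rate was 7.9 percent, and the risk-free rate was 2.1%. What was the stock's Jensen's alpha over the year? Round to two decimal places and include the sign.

Realised HPR = (P1 + D1 − P0) / P0 = (162.82 + 1.72 − 150.14) / 150.14 = 14.40 / 150.14 = 9.5910%
CAPM required = R_f + β·MRP = 2.1% + 0.594 × 7.9% = 6.7926%
α = realised − required = 9.5910% − 6.7926% = +2.80%

+2.80%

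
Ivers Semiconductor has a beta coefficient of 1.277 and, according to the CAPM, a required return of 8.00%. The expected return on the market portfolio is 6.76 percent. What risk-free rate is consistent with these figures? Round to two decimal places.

2.28%

E(R) = R_f + β(E(R_m) − R_f) = R_f(1 − β) + β·E(R_m)
8.00% = R_f × (1 − 1.277) + 1.277 × 6.76%
8.00% = R_f × -0.277 + 8.63252%
R_f = (8.00% − 8.63252%) / -0.277 = 2.28%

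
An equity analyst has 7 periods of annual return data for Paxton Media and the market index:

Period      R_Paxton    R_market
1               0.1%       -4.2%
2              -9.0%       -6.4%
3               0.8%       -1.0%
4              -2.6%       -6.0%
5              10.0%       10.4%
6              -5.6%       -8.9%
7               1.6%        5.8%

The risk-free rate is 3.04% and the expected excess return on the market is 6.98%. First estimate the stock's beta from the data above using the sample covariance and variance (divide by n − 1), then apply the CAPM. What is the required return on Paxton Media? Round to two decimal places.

Mean R_i = (0.1 − 9.0 + 0.8 − 2.6 + 10.0 − 5.6 + 1.6) / 7 = -0.6714%
Mean R_m = (-4.2 − 6.4 − 1.0 − 6.0 + 10.4 − 8.9 + 5.8) / 7 = -1.4714%
Σ(R_i − R̄_i)(R_m − R̄_m) = 228.1843  ⇒  Cov = 228.1843 / 6 = 38.0307
Σ(R_m − R̄_m)² = 301.4543  ⇒  Var(R_m) = 301.4543 / 6 = 50.2424
β = Cov / Var(R_m) = 38.0307 / 50.2424 = 0.7569
E(R) = R_f + β × MRP = 3.04% + 0.7569 × 6.98% = 8.32%

8.32%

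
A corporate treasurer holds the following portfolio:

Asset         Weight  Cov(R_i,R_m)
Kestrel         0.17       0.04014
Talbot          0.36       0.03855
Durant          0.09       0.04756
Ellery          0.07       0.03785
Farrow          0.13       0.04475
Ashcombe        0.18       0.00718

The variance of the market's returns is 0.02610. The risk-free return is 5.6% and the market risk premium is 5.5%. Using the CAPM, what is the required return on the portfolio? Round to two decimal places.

12.92%

β_Kestrel = 0.04014 / 0.02610 = 1.5379
β_Talbot = 0.03855 / 0.02610 = 1.4770
β_Durant = 0.04756 / 0.02610 = 1.8222
β_Ellery = 0.03785 / 0.02610 = 1.4502
β_Farrow = 0.04475 / 0.02610 = 1.7146
β_Ashcombe = 0.00718 / 0.02610 = 0.2751
β_P = Σ w_i β_i = 0.17×1.5379 + 0.36×1.4770 + 0.09×1.8222 + 0.07×1.4502 + 0.13×1.7146 + 0.18×0.2751 = 1.3311
E(R_P) = R_f + β_P × MRP = 5.6% + 1.3311 × 5.5% = 12.92%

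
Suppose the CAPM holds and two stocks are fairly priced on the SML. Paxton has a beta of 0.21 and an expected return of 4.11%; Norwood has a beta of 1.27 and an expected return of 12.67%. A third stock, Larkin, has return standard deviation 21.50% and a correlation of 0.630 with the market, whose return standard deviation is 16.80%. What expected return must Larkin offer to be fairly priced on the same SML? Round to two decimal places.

8.93%

MRP = (12.67% − 4.11%) / (1.27 − 0.21) = 8.0755%
R_f = 4.11% − 0.21 × 8.0755% = 2.4141%
β_Larkin = ρ·σ_i/σ_m = 0.630 × 21.50 / 16.80 = 0.8063
E(R_Larkin) = R_f + β × MRP = 2.4141% + 0.8063 × 8.0755% = 8.93%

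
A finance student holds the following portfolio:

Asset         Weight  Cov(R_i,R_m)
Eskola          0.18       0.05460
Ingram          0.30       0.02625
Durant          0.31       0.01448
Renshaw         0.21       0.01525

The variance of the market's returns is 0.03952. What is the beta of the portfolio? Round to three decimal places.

β_Eskola = 0.05460 / 0.03952 = 1.3816
β_Ingram = 0.02625 / 0.03952 = 0.6642
β_Durant = 0.01448 / 0.03952 = 0.3664
β_Renshaw = 0.01525 / 0.03952 = 0.3859
β_P = Σ w_i β_i = 0.18×1.3816 + 0.30×0.6642 + 0.31×0.3664 + 0.21×0.3859 = 0.6426

0.643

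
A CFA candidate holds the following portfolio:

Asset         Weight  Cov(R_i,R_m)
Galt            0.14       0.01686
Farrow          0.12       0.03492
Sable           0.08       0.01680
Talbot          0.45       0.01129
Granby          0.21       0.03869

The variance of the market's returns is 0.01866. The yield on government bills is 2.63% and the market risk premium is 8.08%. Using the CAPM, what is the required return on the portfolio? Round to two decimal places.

β_Galt = 0.01686 / 0.01866 = 0.9035
β_Farrow = 0.03492 / 0.01866 = 1.8714
β_Sable = 0.01680 / 0.01866 = 0.9003
β_Talbot = 0.01129 / 0.01866 = 0.6050
β_Granby = 0.03869 / 0.01866 = 2.0734
β_P = Σ w_i β_i = 0.14×0.9035 + 0.12×1.8714 + 0.08×0.9003 + 0.45×0.6050 + 0.21×2.0734 = 1.1307
E(R_P) = R_f + β_P × MRP = 2.63% + 1.1307 × 8.08% = 11.77%

11.77%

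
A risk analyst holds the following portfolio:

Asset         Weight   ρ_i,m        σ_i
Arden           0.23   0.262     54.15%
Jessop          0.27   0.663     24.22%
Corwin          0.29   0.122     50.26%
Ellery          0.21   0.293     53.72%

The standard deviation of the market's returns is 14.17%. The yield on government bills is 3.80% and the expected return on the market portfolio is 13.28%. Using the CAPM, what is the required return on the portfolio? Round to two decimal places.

β_Arden = 0.262 × 54.15% / 14.17% = 1.0012
β_Jessop = 0.663 × 24.22% / 14.17% = 1.1332
β_Corwin = 0.122 × 50.26% / 14.17% = 0.4327
β_Ellery = 0.293 × 53.72% / 14.17% = 1.1108
β_P = Σ w_i β_i = 0.23×1.0012 + 0.27×1.1332 + 0.29×0.4327 + 0.21×1.1108 = 0.8950
MRP = 13.28% − 3.80% = 9.48%
E(R_P) = R_f + β_P × MRP = 3.80% + 0.8950 × 9.48% = 12.28%

12.28%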